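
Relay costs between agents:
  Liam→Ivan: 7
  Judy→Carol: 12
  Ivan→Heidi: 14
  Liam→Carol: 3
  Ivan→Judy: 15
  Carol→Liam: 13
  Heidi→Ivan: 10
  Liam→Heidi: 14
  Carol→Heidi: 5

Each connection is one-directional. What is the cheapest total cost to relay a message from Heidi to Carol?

37

Candidate routes:
Heidi → Ivan → Judy → Carol: 10 + 15 + 12 = 37
Best route has total 37.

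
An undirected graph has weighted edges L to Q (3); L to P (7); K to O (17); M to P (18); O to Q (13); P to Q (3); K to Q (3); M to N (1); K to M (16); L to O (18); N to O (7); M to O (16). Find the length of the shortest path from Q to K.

A few of the Q→K routes:
Q-K: 3
Q-O-K: 13 + 17 = 30
Q-O-N-M-K: 13 + 7 + 1 + 16 = 37
The minimum is 3.

3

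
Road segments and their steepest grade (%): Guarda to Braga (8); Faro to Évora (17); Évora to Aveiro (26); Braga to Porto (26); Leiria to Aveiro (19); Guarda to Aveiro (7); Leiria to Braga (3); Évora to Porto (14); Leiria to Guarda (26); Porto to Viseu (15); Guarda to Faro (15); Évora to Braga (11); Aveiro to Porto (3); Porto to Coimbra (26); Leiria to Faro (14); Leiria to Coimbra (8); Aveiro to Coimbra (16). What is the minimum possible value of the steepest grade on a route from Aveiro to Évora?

11

A few of the Aveiro→Évora routes:
Aveiro -> Guarda -> Braga -> Évora: max(7, 8, 11) = 11
Aveiro -> Coimbra -> Leiria -> Faro -> Guarda -> Braga -> Évora: max(16, 8, 14, 15, 8, 11) = 16
Aveiro -> Porto -> Évora: max(3, 14) = 14
Aveiro -> Coimbra -> Leiria -> Braga -> Évora: max(16, 8, 3, 11) = 16
Aveiro -> Guarda -> Faro -> Évora: max(7, 15, 17) = 17
Aveiro -> Guarda -> Faro -> Leiria -> Braga -> Évora: max(7, 15, 14, 3, 11) = 15
The minimum achievable maximum is 11%.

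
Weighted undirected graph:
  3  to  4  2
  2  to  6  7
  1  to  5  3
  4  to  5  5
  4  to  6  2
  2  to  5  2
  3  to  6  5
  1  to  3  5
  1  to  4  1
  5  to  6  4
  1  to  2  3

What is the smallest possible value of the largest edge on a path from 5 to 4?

A few of the 5→4 routes:
5→6→4: max(4, 2) = 4
5→2→1→4: max(2, 3, 1) = 3
5→1→4: max(3, 1) = 3
5→2→1→3→4: max(2, 3, 5, 2) = 5
5→2→1→3→6→4: max(2, 3, 5, 5, 2) = 5
Best route has worst link 3.

3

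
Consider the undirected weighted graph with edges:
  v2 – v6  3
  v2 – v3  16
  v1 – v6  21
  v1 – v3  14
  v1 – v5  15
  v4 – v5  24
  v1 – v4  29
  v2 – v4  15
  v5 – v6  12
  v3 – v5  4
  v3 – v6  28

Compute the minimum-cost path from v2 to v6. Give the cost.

3

Checking several routes:
v2-v4-v5-v6: 15 + 24 + 12 = 51
v2-v3-v5-v6: 16 + 4 + 12 = 32
v2-v6: 3
v2-v3-v1-v6: 16 + 14 + 21 = 51
v2-v3-v6: 16 + 28 = 44
v2-v3-v5-v1-v6: 16 + 4 + 15 + 21 = 56
The minimum is 3.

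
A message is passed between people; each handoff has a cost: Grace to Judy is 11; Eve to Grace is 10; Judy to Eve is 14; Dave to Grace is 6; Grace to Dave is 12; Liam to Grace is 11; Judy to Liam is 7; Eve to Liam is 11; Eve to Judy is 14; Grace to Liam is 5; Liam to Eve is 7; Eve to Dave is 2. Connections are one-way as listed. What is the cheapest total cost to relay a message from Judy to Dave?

16

Paths from Judy to Dave:
Judy→Liam→Eve→Grace→Dave: 7 + 7 + 10 + 12 = 36
Judy→Eve→Grace→Dave: 14 + 10 + 12 = 36
Judy→Eve→Liam→Grace→Dave: 14 + 11 + 11 + 12 = 48
Judy→Liam→Eve→Dave: 7 + 7 + 2 = 16
Judy→Liam→Grace→Dave: 7 + 11 + 12 = 30
Judy→Eve→Dave: 14 + 2 = 16
Best route has total 16.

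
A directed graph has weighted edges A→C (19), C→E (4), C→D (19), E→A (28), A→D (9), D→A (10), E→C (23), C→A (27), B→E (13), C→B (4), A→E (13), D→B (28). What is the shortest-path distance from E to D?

Candidate routes:
E - C - A - D: 23 + 27 + 9 = 59
E - C - D: 23 + 19 = 42
E - A - C - D: 28 + 19 + 19 = 66
E - A - D: 28 + 9 = 37
Shortest: 37.

37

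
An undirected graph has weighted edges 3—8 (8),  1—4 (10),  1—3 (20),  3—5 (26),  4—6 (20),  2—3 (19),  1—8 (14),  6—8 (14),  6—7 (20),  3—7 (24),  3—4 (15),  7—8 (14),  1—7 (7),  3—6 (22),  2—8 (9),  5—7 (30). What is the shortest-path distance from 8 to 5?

34

A few of the 8→5 routes:
8 - 7 - 5: 14 + 30 = 44
8 - 2 - 3 - 5: 9 + 19 + 26 = 54
8 - 1 - 7 - 5: 14 + 7 + 30 = 51
8 - 1 - 3 - 5: 14 + 20 + 26 = 60
8 - 3 - 5: 8 + 26 = 34
Best route has total 34.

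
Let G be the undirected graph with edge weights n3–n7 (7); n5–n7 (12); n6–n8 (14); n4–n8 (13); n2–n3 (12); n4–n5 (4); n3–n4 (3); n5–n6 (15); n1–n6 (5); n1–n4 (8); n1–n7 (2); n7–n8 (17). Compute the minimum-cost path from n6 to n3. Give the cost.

14

Some routes from n6 to n3:
n6→n5→n4→n3: 15 + 4 + 3 = 22
n6→n1→n7→n3: 5 + 2 + 7 = 14
n6→n1→n4→n3: 5 + 8 + 3 = 16
The minimum is 14.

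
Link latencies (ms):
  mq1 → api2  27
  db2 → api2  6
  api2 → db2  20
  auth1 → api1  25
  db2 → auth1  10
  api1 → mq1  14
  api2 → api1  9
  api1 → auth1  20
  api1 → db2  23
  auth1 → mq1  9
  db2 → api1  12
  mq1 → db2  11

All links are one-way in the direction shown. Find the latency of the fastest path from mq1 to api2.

17

Candidate routes:
mq1-api2: 27
mq1-db2-api2: 11 + 6 = 17
The minimum is 17 ms.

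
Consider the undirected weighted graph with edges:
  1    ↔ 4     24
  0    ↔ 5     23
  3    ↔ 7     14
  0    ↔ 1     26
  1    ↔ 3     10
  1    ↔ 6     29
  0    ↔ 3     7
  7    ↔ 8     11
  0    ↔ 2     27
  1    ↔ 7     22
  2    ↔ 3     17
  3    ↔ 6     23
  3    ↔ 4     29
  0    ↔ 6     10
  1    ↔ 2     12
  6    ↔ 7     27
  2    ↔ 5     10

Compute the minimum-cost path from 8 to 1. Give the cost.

33

Some routes from 8 to 1:
8 → 7 → 3 → 1: 11 + 14 + 10 = 35
8 → 7 → 3 → 0 → 1: 11 + 14 + 7 + 26 = 58
8 → 7 → 6 → 0 → 3 → 1: 11 + 27 + 10 + 7 + 10 = 65
8 → 7 → 3 → 2 → 1: 11 + 14 + 17 + 12 = 54
8 → 7 → 1: 11 + 22 = 33
Shortest: 33.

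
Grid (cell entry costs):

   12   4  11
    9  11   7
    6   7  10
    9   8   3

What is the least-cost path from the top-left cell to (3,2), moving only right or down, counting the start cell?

45

Cheapest: r0c0 -> r0c1 -> r1c1 -> r2c1 -> r3c1 -> r3c2
  12 + 4 + 11 + 7 + 8 + 3 = 45
For comparison, the top-then-right route costs 47.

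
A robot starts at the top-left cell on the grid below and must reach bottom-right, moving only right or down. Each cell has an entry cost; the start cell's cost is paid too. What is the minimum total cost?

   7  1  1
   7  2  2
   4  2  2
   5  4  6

One optimal route is r0c0 -> r0c1 -> r0c2 -> r1c2 -> r2c2 -> r3c2.
Its cost is 7 + 1 + 1 + 2 + 2 + 6 = 19.

19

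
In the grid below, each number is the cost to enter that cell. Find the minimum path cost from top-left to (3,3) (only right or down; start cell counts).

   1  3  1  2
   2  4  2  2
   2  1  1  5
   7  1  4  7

Best path: [0,0] -> [1,0] -> [2,0] -> [2,1] -> [2,2] -> [3,2] -> [3,3]
Cost: 1 + 2 + 2 + 1 + 1 + 4 + 7 = 18
For comparison, the top-then-right route costs 21.

18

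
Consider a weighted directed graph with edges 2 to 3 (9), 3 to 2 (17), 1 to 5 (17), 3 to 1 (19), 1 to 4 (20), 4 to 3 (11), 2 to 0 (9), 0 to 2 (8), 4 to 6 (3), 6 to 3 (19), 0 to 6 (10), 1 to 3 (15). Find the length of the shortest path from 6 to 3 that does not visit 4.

Candidate routes:
6 -> 3: 19
Shortest: 19.

19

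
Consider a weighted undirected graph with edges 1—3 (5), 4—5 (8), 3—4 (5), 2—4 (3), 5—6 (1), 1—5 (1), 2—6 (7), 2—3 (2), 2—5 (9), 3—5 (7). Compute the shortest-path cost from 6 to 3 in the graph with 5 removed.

9

Routes from 6 to 3 avoiding 5:
6 - 2 - 4 - 3: 7 + 3 + 5 = 15
6 - 2 - 3: 7 + 2 = 9
The minimum is 9.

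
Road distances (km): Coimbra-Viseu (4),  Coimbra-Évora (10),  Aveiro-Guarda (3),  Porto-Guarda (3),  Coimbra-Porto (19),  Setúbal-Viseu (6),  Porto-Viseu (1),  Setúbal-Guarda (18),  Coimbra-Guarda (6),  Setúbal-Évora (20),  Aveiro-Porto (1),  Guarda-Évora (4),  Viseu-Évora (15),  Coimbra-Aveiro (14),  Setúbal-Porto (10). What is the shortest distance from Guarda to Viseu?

4

A few of the Guarda→Viseu routes:
Guarda-Évora-Coimbra-Viseu: 4 + 10 + 4 = 18
Guarda-Coimbra-Viseu: 6 + 4 = 10
Guarda-Aveiro-Porto-Viseu: 3 + 1 + 1 = 5
Guarda-Porto-Viseu: 3 + 1 = 4
Shortest: 4 km.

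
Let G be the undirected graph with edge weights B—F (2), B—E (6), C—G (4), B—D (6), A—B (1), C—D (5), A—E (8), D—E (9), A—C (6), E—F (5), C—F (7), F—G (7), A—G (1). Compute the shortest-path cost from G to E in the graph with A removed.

12

Some routes from G to E avoiding A:
G-F-B-E: 7 + 2 + 6 = 15
G-C-F-E: 4 + 7 + 5 = 16
G-F-E: 7 + 5 = 12
G-C-D-E: 4 + 5 + 9 = 18
Shortest: 12.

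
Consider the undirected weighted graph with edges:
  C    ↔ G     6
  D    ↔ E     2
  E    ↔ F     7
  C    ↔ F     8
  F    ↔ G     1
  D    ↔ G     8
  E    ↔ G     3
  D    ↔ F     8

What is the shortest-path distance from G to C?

6

Some routes from G to C:
G→C: 6
G→F→C: 1 + 8 = 9
G→E→D→F→C: 3 + 2 + 8 + 8 = 21
G→E→F→C: 3 + 7 + 8 = 18
Shortest: 6.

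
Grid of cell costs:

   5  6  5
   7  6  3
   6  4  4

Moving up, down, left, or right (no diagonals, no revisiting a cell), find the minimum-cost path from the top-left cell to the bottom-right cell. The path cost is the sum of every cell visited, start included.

Best path: r0c0 → r0c1 → r0c2 → r1c2 → r2c2
Cost: 5 + 6 + 5 + 3 + 4 = 23

23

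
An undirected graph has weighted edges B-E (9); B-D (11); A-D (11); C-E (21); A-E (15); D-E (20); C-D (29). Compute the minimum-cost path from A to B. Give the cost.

Some routes from A to B:
A→E→B: 15 + 9 = 24
A→D→E→B: 11 + 20 + 9 = 40
A→D→B: 11 + 11 = 22
Shortest: 22.

22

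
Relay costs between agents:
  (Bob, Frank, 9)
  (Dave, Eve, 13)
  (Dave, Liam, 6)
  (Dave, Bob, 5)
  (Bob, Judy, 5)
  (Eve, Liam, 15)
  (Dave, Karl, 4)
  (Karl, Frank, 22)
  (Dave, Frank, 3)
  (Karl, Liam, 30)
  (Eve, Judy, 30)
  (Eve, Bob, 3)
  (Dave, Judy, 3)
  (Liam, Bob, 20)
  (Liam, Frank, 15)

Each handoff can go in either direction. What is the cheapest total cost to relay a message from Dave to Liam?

6

Checking several routes:
Dave → Liam: 6
Dave → Bob → Liam: 5 + 20 = 25
Dave → Judy → Bob → Eve → Liam: 3 + 5 + 3 + 15 = 26
Dave → Judy → Bob → Liam: 3 + 5 + 20 = 28
Dave → Frank → Liam: 3 + 15 = 18
Dave → Bob → Eve → Liam: 5 + 3 + 15 = 23
The minimum is 6.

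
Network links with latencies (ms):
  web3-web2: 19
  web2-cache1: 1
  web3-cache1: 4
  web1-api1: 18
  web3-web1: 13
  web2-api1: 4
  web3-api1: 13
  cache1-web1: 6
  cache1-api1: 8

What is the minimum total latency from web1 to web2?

7

Some routes from web1 to web2:
web1 → cache1 → api1 → web2: 6 + 8 + 4 = 18
web1 → api1 → cache1 → web2: 18 + 8 + 1 = 27
web1 → web3 → cache1 → web2: 13 + 4 + 1 = 18
web1 → api1 → web2: 18 + 4 = 22
web1 → cache1 → web2: 6 + 1 = 7
web1 → cache1 → web3 → api1 → web2: 6 + 4 + 13 + 4 = 27
The minimum is 7 ms.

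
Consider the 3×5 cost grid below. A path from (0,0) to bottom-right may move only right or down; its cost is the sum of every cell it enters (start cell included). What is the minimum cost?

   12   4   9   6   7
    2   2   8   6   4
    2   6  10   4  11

45

One optimal route is [0,0] → [1,0] → [1,1] → [1,2] → [1,3] → [1,4] → [2,4].
Its cost is 12 + 2 + 2 + 8 + 6 + 4 + 11 = 45.
(Top row then right column would cost 53.)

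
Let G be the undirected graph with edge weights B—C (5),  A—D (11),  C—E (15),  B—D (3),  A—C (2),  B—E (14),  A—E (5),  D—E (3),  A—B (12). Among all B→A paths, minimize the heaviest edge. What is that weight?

5

Checking several routes:
B → E → D → A: max(14, 3, 11) = 14
B → A: max(12) = 12
B → C → A: max(5, 2) = 5
B → E → A: max(14, 5) = 14
B → D → A: max(3, 11) = 11
B → D → E → A: max(3, 3, 5) = 5
The minimum achievable maximum is 5.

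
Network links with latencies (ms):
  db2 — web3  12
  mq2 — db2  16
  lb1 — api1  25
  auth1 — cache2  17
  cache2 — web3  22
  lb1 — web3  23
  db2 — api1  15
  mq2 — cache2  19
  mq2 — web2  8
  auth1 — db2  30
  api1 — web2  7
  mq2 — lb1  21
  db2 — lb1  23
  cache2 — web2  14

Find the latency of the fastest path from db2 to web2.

22

Comparing a few candidate routes:
db2 - api1 - web2: 15 + 7 = 22
db2 - mq2 - web2: 16 + 8 = 24
db2 - mq2 - cache2 - web2: 16 + 19 + 14 = 49
db2 - lb1 - api1 - web2: 23 + 25 + 7 = 55
db2 - web3 - cache2 - web2: 12 + 22 + 14 = 48
db2 - lb1 - mq2 - web2: 23 + 21 + 8 = 52
Best route has total 22 ms.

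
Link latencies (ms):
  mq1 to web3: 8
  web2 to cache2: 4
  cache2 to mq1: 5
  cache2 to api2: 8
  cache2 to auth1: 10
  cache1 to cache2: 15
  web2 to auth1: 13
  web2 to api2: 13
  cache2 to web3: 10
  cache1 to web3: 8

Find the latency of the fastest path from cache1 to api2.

Some routes from cache1 to api2:
cache1-web3-cache2-api2: 8 + 10 + 8 = 26
cache1-cache2-api2: 15 + 8 = 23
cache1-web3-mq1-cache2-api2: 8 + 8 + 5 + 8 = 29
Shortest: 23 ms.

23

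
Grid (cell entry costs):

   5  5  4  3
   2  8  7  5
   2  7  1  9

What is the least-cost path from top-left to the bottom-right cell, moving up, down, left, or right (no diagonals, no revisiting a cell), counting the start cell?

Best path: (0,0) → (1,0) → (2,0) → (2,1) → (2,2) → (2,3)
Cost: 5 + 2 + 2 + 7 + 1 + 9 = 26

26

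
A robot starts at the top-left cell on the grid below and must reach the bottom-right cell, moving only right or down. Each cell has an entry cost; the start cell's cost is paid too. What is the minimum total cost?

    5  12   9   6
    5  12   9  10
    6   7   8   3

Take r0c0 -> r1c0 -> r2c0 -> r2c1 -> r2c2 -> r2c3 for a total of 5 + 5 + 6 + 7 + 8 + 3 = 34.

34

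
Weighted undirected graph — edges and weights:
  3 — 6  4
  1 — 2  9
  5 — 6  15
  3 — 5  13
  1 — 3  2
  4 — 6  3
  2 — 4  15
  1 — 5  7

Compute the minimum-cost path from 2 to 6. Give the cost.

15

Routes from 2 to 6:
2→1→3→6: 9 + 2 + 4 = 15
2→1→3→5→6: 9 + 2 + 13 + 15 = 39
2→1→5→3→6: 9 + 7 + 13 + 4 = 33
2→1→5→6: 9 + 7 + 15 = 31
2→4→6: 15 + 3 = 18
The minimum is 15.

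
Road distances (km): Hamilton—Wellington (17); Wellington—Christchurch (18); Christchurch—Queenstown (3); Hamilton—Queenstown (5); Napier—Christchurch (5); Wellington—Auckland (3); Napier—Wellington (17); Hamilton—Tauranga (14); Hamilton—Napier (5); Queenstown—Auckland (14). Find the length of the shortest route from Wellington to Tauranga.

Some routes from Wellington to Tauranga:
Wellington → Napier → Hamilton → Tauranga: 17 + 5 + 14 = 36
Wellington → Hamilton → Tauranga: 17 + 14 = 31
Wellington → Auckland → Queenstown → Hamilton → Tauranga: 3 + 14 + 5 + 14 = 36
Wellington → Christchurch → Queenstown → Hamilton → Tauranga: 18 + 3 + 5 + 14 = 40
Best route has total 31 km.

31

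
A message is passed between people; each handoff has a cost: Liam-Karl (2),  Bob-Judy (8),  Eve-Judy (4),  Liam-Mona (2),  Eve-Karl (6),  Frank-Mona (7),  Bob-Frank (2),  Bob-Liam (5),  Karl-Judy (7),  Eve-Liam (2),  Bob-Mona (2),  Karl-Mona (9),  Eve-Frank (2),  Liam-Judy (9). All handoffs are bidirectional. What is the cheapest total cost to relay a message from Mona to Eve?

Checking several routes:
Mona-Bob-Liam-Eve: 2 + 5 + 2 = 9
Mona-Liam-Eve: 2 + 2 = 4
Mona-Bob-Frank-Eve: 2 + 2 + 2 = 6
The minimum is 4.

4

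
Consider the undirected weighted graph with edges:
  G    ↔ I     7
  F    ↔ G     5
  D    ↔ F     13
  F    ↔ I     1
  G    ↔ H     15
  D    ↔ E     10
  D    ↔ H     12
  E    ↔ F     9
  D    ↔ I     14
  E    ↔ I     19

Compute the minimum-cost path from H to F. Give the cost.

A few of the H→F routes:
H-G-F: 15 + 5 = 20
H-D-I-F: 12 + 14 + 1 = 27
H-G-I-F: 15 + 7 + 1 = 23
H-D-F: 12 + 13 = 25
The minimum is 20.

20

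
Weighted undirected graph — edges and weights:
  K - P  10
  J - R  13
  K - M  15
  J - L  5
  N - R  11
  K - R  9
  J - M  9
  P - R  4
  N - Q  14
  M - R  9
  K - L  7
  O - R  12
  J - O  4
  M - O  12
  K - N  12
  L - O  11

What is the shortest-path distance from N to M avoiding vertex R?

27

Some routes from N to M avoiding R:
N -> K -> L -> J -> O -> M: 12 + 7 + 5 + 4 + 12 = 40
N -> K -> M: 12 + 15 = 27
N -> K -> L -> J -> M: 12 + 7 + 5 + 9 = 33
Best route has total 27.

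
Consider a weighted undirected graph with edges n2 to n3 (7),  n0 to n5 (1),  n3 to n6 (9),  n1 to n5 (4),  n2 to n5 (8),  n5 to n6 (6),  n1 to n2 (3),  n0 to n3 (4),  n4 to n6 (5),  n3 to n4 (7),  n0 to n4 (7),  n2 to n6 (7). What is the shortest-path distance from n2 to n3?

Checking several routes:
n2-n5-n0-n3: 8 + 1 + 4 = 13
n2-n1-n5-n0-n3: 3 + 4 + 1 + 4 = 12
n2-n3: 7
The minimum is 7.

7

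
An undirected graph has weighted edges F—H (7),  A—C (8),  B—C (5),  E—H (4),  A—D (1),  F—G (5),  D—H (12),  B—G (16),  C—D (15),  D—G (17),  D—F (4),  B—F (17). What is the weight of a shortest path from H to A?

12

Checking several routes:
H→D→A: 12 + 1 = 13
H→F→D→A: 7 + 4 + 1 = 12
H→F→G→D→A: 7 + 5 + 17 + 1 = 30
H→D→C→A: 12 + 15 + 8 = 35
H→F→D→C→A: 7 + 4 + 15 + 8 = 34
The minimum is 12.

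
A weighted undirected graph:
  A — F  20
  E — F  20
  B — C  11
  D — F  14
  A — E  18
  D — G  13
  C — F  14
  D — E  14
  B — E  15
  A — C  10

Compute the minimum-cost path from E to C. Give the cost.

A few of the E→C routes:
E-F-C: 20 + 14 = 34
E-B-C: 15 + 11 = 26
E-A-C: 18 + 10 = 28
Shortest: 26.

26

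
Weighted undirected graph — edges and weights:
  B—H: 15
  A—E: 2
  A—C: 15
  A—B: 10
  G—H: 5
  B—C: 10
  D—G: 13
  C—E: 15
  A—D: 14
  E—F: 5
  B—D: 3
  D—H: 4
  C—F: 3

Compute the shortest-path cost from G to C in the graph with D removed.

30

Paths from G to C avoiding D:
G → H → B → A → E → F → C: 5 + 15 + 10 + 2 + 5 + 3 = 40
G → H → B → C: 5 + 15 + 10 = 30
G → H → B → A → E → C: 5 + 15 + 10 + 2 + 15 = 47
G → H → B → A → C: 5 + 15 + 10 + 15 = 45
The minimum is 30.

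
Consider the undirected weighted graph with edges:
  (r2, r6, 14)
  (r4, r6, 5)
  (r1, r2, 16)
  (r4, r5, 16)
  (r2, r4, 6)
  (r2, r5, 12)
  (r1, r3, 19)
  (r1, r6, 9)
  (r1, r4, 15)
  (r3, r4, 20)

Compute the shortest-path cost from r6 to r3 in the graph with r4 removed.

28

Paths from r6 to r3 avoiding r4:
r6 - r2 - r1 - r3: 14 + 16 + 19 = 49
r6 - r1 - r3: 9 + 19 = 28
The minimum is 28.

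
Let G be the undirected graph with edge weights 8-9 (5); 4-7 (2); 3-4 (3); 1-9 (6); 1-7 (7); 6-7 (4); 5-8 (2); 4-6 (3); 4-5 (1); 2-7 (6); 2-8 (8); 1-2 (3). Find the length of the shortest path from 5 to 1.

Checking several routes:
5 -> 8 -> 9 -> 1: 2 + 5 + 6 = 13
5 -> 4 -> 6 -> 7 -> 1: 1 + 3 + 4 + 7 = 15
5 -> 4 -> 7 -> 2 -> 1: 1 + 2 + 6 + 3 = 12
5 -> 8 -> 2 -> 1: 2 + 8 + 3 = 13
5 -> 4 -> 7 -> 1: 1 + 2 + 7 = 10
Best route has total 10.

10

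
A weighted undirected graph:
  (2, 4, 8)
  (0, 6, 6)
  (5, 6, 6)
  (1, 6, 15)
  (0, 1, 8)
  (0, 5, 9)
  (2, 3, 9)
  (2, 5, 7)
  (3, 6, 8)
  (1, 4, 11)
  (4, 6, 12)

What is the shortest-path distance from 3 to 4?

17

Checking several routes:
3-2-5-6-4: 9 + 7 + 6 + 12 = 34
3-6-0-1-4: 8 + 6 + 8 + 11 = 33
3-2-4: 9 + 8 = 17
3-6-5-2-4: 8 + 6 + 7 + 8 = 29
3-6-4: 8 + 12 = 20
Shortest: 17.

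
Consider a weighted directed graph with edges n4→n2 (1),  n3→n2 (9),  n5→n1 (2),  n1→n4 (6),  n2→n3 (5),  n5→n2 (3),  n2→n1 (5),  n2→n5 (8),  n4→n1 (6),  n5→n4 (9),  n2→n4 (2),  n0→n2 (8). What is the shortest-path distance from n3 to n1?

Some routes from n3 to n1:
n3-n2-n1: 9 + 5 = 14
n3-n2-n5-n1: 9 + 8 + 2 = 19
n3-n2-n4-n1: 9 + 2 + 6 = 17
Best route has total 14.

14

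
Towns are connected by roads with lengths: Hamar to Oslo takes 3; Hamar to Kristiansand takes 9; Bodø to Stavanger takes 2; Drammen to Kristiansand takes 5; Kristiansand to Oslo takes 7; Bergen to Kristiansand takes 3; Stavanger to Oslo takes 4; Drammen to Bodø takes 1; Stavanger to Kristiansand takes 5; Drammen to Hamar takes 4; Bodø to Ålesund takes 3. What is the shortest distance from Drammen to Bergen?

Comparing a few candidate routes:
Drammen-Hamar-Kristiansand-Bergen: 4 + 9 + 3 = 16
Drammen-Kristiansand-Bergen: 5 + 3 = 8
Drammen-Bodø-Stavanger-Kristiansand-Bergen: 1 + 2 + 5 + 3 = 11
The minimum is 8.

8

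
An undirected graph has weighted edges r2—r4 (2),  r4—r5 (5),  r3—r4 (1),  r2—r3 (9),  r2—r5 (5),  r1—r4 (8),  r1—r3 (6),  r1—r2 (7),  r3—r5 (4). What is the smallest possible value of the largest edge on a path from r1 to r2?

6

Some routes from r1 to r2:
r1→r3→r5→r4→r2: max(6, 4, 5, 2) = 6
r1→r3→r4→r2: max(6, 1, 2) = 6
r1→r3→r5→r2: max(6, 4, 5) = 6
The minimum achievable maximum is 6.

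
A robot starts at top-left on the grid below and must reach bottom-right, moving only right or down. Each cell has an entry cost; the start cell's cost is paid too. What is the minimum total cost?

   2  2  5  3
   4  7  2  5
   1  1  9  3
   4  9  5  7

26

Cheapest: (0,0) → (0,1) → (0,2) → (1,2) → (1,3) → (2,3) → (3,3)
  2 + 2 + 5 + 2 + 5 + 3 + 7 = 26
For comparison, the top-then-right route costs 27.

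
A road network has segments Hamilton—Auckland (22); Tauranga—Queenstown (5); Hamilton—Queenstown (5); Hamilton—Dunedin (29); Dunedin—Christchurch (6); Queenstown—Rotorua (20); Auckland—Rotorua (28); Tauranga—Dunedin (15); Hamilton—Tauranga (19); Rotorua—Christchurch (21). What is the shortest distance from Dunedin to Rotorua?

27

Some routes from Dunedin to Rotorua:
Dunedin→Hamilton→Tauranga→Queenstown→Rotorua: 29 + 19 + 5 + 20 = 73
Dunedin→Christchurch→Rotorua: 6 + 21 = 27
Dunedin→Tauranga→Hamilton→Queenstown→Rotorua: 15 + 19 + 5 + 20 = 59
Dunedin→Tauranga→Queenstown→Rotorua: 15 + 5 + 20 = 40
Dunedin→Tauranga→Queenstown→Hamilton→Auckland→Rotorua: 15 + 5 + 5 + 22 + 28 = 75
Dunedin→Hamilton→Queenstown→Rotorua: 29 + 5 + 20 = 54
Best route has total 27 km.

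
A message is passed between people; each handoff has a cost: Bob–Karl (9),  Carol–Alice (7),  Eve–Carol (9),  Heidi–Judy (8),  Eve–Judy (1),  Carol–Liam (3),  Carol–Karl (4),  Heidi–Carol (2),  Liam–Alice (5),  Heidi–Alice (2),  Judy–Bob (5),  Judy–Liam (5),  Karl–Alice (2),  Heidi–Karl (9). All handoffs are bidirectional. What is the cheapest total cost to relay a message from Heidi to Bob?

13

Comparing a few candidate routes:
Heidi → Carol → Karl → Bob: 2 + 4 + 9 = 15
Heidi → Alice → Karl → Bob: 2 + 2 + 9 = 13
Heidi → Carol → Liam → Judy → Bob: 2 + 3 + 5 + 5 = 15
Heidi → Judy → Bob: 8 + 5 = 13
The minimum is 13.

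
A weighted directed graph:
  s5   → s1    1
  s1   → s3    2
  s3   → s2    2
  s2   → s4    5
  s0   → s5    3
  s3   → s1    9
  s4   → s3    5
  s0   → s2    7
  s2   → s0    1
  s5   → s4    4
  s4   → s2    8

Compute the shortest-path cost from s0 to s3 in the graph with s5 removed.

17

Paths from s0 to s3 avoiding s5:
s0→s2→s4→s3: 7 + 5 + 5 = 17
Shortest: 17.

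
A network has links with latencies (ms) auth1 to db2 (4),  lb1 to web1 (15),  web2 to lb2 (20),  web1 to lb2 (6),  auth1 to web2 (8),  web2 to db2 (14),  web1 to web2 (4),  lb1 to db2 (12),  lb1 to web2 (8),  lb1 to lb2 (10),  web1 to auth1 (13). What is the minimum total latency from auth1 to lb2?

Comparing a few candidate routes:
auth1-web2-web1-lb2: 8 + 4 + 6 = 18
auth1-db2-lb1-lb2: 4 + 12 + 10 = 26
auth1-web2-lb1-lb2: 8 + 8 + 10 = 26
auth1-web1-lb2: 13 + 6 = 19
The minimum is 18 ms.

18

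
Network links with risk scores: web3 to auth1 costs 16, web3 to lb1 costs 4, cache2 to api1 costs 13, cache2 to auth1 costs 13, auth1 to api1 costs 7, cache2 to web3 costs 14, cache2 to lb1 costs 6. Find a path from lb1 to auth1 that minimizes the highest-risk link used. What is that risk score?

Candidate routes:
lb1 → cache2 → auth1: max(6, 13) = 13
lb1 → web3 → cache2 → api1 → auth1: max(4, 14, 13, 7) = 14
lb1 → web3 → auth1: max(4, 16) = 16
lb1 → cache2 → api1 → auth1: max(6, 13, 7) = 13
lb1 → cache2 → web3 → auth1: max(6, 14, 16) = 16
lb1 → web3 → cache2 → auth1: max(4, 14, 13) = 14
Smallest bottleneck: 13.

13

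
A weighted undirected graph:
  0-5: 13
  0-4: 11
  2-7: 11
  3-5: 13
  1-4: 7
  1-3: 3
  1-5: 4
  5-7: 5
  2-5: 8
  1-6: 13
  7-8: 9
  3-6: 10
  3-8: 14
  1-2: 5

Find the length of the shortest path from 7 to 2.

Some routes from 7 to 2:
7 → 2: 11
7 → 5 → 2: 5 + 8 = 13
7 → 5 → 1 → 2: 5 + 4 + 5 = 14
Shortest: 11.

11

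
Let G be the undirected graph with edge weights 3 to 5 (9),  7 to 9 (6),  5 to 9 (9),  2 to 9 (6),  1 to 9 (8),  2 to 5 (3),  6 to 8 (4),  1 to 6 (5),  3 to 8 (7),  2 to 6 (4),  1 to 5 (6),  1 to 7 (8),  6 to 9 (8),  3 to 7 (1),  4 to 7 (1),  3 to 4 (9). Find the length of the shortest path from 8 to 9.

12

A few of the 8→9 routes:
8 → 6 → 9: 4 + 8 = 12
8 → 3 → 7 → 9: 7 + 1 + 6 = 14
8 → 6 → 1 → 9: 4 + 5 + 8 = 17
8 → 6 → 2 → 9: 4 + 4 + 6 = 14
8 → 6 → 2 → 5 → 9: 4 + 4 + 3 + 9 = 20
The minimum is 12.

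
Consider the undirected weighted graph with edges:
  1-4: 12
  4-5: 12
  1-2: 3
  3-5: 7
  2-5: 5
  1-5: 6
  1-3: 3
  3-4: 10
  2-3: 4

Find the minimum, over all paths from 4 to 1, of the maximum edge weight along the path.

10

A few of the 4→1 routes:
4 -> 3 -> 2 -> 5 -> 1: max(10, 4, 5, 6) = 10
4 -> 3 -> 5 -> 1: max(10, 7, 6) = 10
4 -> 3 -> 2 -> 1: max(10, 4, 3) = 10
4 -> 3 -> 1: max(10, 3) = 10
Best route has worst link 10.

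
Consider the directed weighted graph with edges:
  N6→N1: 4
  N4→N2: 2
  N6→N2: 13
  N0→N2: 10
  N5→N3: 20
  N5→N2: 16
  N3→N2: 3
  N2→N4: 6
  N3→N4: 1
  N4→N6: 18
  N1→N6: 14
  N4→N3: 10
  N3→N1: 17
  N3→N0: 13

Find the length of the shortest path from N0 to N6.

Paths from N0 to N6:
N0 -> N2 -> N4 -> N6: 10 + 6 + 18 = 34
N0 -> N2 -> N4 -> N3 -> N1 -> N6: 10 + 6 + 10 + 17 + 14 = 57
The minimum is 34.

34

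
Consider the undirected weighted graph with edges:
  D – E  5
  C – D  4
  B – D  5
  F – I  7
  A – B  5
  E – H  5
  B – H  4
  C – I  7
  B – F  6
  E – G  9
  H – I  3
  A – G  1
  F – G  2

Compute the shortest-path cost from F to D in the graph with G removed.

Checking several routes:
F→I→C→D: 7 + 7 + 4 = 18
F→B→D: 6 + 5 = 11
F→I→H→B→D: 7 + 3 + 4 + 5 = 19
Shortest: 11.

11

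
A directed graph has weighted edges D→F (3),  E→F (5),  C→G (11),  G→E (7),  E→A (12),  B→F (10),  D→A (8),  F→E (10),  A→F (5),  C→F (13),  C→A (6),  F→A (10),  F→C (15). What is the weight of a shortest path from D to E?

Candidate routes:
D→F→C→G→E: 3 + 15 + 11 + 7 = 36
D→A→F→E: 8 + 5 + 10 = 23
D→A→F→C→G→E: 8 + 5 + 15 + 11 + 7 = 46
D→F→E: 3 + 10 = 13
The minimum is 13.

13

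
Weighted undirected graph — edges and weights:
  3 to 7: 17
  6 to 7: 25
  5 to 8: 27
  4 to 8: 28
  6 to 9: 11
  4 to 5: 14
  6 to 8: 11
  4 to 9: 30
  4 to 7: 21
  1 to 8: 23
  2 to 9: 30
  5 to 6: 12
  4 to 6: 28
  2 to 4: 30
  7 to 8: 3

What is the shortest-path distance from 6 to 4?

26

Checking several routes:
6 -> 7 -> 4: 25 + 21 = 46
6 -> 8 -> 7 -> 4: 11 + 3 + 21 = 35
6 -> 4: 28
6 -> 5 -> 4: 12 + 14 = 26
6 -> 9 -> 4: 11 + 30 = 41
6 -> 8 -> 4: 11 + 28 = 39
Shortest: 26.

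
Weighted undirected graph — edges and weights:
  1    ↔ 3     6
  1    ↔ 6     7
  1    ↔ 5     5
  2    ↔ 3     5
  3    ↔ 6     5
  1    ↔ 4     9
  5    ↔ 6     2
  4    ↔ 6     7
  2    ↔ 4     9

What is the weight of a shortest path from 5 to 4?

A few of the 5→4 routes:
5 → 1 → 4: 5 + 9 = 14
5 → 6 → 3 → 2 → 4: 2 + 5 + 5 + 9 = 21
5 → 6 → 4: 2 + 7 = 9
5 → 1 → 6 → 4: 5 + 7 + 7 = 19
5 → 6 → 1 → 4: 2 + 7 + 9 = 18
Shortest: 9.

9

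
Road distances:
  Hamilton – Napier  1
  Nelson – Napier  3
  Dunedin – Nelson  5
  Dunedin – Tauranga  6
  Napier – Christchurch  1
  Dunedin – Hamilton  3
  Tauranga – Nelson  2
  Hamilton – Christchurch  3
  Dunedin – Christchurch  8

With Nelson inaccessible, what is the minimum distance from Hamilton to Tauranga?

9

Candidate routes:
Hamilton - Christchurch - Dunedin - Tauranga: 3 + 8 + 6 = 17
Hamilton - Napier - Christchurch - Dunedin - Tauranga: 1 + 1 + 8 + 6 = 16
Hamilton - Dunedin - Tauranga: 3 + 6 = 9
Best route has total 9.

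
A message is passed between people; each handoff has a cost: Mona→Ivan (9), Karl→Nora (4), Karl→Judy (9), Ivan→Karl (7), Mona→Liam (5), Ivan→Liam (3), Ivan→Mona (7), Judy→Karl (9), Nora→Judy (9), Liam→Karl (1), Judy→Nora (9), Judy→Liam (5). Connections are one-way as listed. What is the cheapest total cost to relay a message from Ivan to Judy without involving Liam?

16

Paths from Ivan to Judy avoiding Liam:
Ivan -> Karl -> Judy: 7 + 9 = 16
Ivan -> Karl -> Nora -> Judy: 7 + 4 + 9 = 20
Shortest: 16.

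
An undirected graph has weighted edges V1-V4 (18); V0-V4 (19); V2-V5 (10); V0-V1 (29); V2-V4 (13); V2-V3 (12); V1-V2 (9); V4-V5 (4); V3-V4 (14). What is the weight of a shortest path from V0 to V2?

Comparing a few candidate routes:
V0 - V4 - V5 - V2: 19 + 4 + 10 = 33
V0 - V1 - V2: 29 + 9 = 38
V0 - V4 - V2: 19 + 13 = 32
V0 - V4 - V3 - V2: 19 + 14 + 12 = 45
The minimum is 32.

32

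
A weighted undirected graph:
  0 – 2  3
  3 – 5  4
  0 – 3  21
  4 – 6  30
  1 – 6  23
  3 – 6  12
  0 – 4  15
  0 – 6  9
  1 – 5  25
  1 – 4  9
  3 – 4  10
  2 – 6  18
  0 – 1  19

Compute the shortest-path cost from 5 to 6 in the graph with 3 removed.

A few of the 5→6 routes:
5 → 1 → 0 → 6: 25 + 19 + 9 = 53
5 → 1 → 4 → 0 → 6: 25 + 9 + 15 + 9 = 58
5 → 1 → 0 → 2 → 6: 25 + 19 + 3 + 18 = 65
5 → 1 → 6: 25 + 23 = 48
5 → 1 → 4 → 6: 25 + 9 + 30 = 64
The minimum is 48.

48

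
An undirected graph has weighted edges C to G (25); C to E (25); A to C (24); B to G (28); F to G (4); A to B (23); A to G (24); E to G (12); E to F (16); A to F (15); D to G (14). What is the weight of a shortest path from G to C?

Checking several routes:
G - C: 25
G - E - C: 12 + 25 = 37
G - F - A - C: 4 + 15 + 24 = 43
Shortest: 25.

25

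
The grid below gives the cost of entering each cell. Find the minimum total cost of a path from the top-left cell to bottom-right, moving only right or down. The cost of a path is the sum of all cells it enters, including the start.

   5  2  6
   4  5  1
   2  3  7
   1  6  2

20

Cheapest: r0c0→r1c0→r2c0→r3c0→r3c1→r3c2
  5 + 4 + 2 + 1 + 6 + 2 = 20
For comparison, the top-then-right route costs 23.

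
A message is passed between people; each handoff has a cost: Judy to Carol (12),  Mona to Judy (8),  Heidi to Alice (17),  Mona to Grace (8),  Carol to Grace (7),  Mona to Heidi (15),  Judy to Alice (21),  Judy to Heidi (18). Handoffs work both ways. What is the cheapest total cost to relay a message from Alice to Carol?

A few of the Alice→Carol routes:
Alice-Judy-Carol: 21 + 12 = 33
Alice-Heidi-Judy-Carol: 17 + 18 + 12 = 47
Alice-Judy-Mona-Grace-Carol: 21 + 8 + 8 + 7 = 44
The minimum is 33.

33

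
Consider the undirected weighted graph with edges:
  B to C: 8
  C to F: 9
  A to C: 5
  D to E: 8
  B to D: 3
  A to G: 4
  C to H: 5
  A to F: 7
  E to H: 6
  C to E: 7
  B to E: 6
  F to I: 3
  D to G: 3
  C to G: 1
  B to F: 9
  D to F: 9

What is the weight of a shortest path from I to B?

12

A few of the I→B routes:
I-F-A-G-D-B: 3 + 7 + 4 + 3 + 3 = 20
I-F-C-B: 3 + 9 + 8 = 20
I-F-B: 3 + 9 = 12
I-F-C-G-D-B: 3 + 9 + 1 + 3 + 3 = 19
I-F-D-B: 3 + 9 + 3 = 15
The minimum is 12.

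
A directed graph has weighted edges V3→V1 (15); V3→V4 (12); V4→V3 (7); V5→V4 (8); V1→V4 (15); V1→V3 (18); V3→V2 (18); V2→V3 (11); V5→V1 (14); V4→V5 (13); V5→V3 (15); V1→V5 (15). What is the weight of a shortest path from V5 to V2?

Candidate routes:
V5→V1→V4→V3→V2: 14 + 15 + 7 + 18 = 54
V5→V3→V2: 15 + 18 = 33
V5→V1→V3→V2: 14 + 18 + 18 = 50
V5→V4→V3→V2: 8 + 7 + 18 = 33
Best route has total 33.

33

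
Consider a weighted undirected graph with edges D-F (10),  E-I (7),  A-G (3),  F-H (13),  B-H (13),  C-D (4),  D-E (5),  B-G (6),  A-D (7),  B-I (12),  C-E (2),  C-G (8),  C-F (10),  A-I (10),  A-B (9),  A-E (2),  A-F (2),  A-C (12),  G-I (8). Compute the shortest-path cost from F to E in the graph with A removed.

A few of the F→E routes:
F - C - E: 10 + 2 = 12
F - D - C - E: 10 + 4 + 2 = 16
F - D - E: 10 + 5 = 15
Best route has total 12.

12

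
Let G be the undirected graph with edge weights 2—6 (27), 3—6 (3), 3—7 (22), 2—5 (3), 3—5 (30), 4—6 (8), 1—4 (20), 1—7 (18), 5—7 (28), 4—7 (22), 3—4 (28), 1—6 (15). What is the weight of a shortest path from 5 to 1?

Some routes from 5 to 1:
5 -> 3 -> 6 -> 1: 30 + 3 + 15 = 48
5 -> 2 -> 6 -> 1: 3 + 27 + 15 = 45
5 -> 7 -> 1: 28 + 18 = 46
Best route has total 45.

45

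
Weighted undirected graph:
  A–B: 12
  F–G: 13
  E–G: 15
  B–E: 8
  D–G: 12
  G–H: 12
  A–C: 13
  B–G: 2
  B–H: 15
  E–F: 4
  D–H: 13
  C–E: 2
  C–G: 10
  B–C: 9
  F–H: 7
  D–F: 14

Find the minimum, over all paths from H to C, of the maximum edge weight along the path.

A few of the H→C routes:
H→G→C: max(12, 10) = 12
H→F→E→B→C: max(7, 4, 8, 9) = 9
H→F→E→C: max(7, 4, 2) = 7
H→F→E→B→G→C: max(7, 4, 8, 2, 10) = 10
The minimum achievable maximum is 7.

7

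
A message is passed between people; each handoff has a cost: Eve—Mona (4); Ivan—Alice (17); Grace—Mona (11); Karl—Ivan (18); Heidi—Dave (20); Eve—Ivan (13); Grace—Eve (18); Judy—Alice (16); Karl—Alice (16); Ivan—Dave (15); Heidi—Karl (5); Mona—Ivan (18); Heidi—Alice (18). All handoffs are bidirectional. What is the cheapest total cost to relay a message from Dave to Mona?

32

Comparing a few candidate routes:
Dave - Ivan - Eve - Grace - Mona: 15 + 13 + 18 + 11 = 57
Dave - Ivan - Eve - Mona: 15 + 13 + 4 = 32
Dave - Ivan - Mona: 15 + 18 = 33
Best route has total 32.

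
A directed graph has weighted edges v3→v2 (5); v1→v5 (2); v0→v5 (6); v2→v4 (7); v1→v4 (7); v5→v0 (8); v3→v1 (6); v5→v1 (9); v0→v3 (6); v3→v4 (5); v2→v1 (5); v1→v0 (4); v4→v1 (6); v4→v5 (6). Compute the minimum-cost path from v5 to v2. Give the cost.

19

Paths from v5 to v2:
v5 -> v1 -> v0 -> v3 -> v2: 9 + 4 + 6 + 5 = 24
v5 -> v0 -> v3 -> v2: 8 + 6 + 5 = 19
Best route has total 19.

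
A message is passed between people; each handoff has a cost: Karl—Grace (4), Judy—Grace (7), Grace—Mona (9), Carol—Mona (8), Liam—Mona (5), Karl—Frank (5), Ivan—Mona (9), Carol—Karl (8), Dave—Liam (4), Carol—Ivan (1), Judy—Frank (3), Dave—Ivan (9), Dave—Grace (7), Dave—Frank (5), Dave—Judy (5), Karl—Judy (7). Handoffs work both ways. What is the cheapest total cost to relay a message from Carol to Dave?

10

Comparing a few candidate routes:
Carol → Karl → Frank → Dave: 8 + 5 + 5 = 18
Carol → Mona → Liam → Dave: 8 + 5 + 4 = 17
Carol → Karl → Judy → Dave: 8 + 7 + 5 = 20
Carol → Ivan → Dave: 1 + 9 = 10
Carol → Ivan → Mona → Liam → Dave: 1 + 9 + 5 + 4 = 19
Carol → Karl → Grace → Dave: 8 + 4 + 7 = 19
Shortest: 10.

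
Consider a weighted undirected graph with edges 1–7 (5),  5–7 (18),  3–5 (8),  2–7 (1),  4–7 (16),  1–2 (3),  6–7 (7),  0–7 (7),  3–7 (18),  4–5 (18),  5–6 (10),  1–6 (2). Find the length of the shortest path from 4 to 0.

23

Comparing a few candidate routes:
4 - 5 - 6 - 1 - 2 - 7 - 0: 18 + 10 + 2 + 3 + 1 + 7 = 41
4 - 5 - 7 - 0: 18 + 18 + 7 = 43
4 - 5 - 6 - 7 - 0: 18 + 10 + 7 + 7 = 42
4 - 7 - 0: 16 + 7 = 23
4 - 5 - 6 - 1 - 7 - 0: 18 + 10 + 2 + 5 + 7 = 42
Shortest: 23.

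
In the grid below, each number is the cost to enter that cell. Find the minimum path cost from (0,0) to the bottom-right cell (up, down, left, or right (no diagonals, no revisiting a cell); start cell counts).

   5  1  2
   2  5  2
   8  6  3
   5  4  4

17

Path r0c0 r0c1 r0c2 r1c2 r2c2 r3c2: 5 + 1 + 2 + 2 + 3 + 4 = 17.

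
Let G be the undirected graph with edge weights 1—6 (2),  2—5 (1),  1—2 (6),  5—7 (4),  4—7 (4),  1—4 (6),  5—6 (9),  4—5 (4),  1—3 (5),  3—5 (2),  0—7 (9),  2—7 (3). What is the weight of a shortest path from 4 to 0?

Comparing a few candidate routes:
4→5→7→0: 4 + 4 + 9 = 17
4→5→2→7→0: 4 + 1 + 3 + 9 = 17
4→7→0: 4 + 9 = 13
4→1→2→7→0: 6 + 6 + 3 + 9 = 24
Best route has total 13.

13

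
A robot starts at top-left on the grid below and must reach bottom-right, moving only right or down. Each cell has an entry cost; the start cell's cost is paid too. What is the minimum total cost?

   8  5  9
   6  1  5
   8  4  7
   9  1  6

One optimal route is [0,0] -> [0,1] -> [1,1] -> [2,1] -> [3,1] -> [3,2].
Its cost is 8 + 5 + 1 + 4 + 1 + 6 = 25.
(Top row then right column would cost 40.)

25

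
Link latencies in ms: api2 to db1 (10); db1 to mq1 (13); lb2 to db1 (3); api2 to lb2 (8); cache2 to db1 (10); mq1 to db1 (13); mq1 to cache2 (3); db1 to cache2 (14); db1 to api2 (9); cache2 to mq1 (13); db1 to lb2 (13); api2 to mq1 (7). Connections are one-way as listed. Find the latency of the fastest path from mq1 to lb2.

Paths from mq1 to lb2:
mq1 -> cache2 -> db1 -> lb2: 3 + 10 + 13 = 26
mq1 -> db1 -> lb2: 13 + 13 = 26
mq1 -> db1 -> api2 -> lb2: 13 + 9 + 8 = 30
mq1 -> cache2 -> db1 -> api2 -> lb2: 3 + 10 + 9 + 8 = 30
The minimum is 26 ms.

26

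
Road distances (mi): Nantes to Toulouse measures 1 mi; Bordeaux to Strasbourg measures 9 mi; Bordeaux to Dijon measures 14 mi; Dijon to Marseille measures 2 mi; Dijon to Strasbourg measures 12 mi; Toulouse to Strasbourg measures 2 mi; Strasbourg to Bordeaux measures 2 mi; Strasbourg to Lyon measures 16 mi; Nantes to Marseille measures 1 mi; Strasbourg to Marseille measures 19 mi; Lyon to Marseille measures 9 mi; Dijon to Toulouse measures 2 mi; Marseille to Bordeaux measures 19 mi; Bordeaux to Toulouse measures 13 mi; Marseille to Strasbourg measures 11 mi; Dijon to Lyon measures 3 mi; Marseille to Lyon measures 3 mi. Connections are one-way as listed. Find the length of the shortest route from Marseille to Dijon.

Paths from Marseille to Dijon:
Marseille → Bordeaux → Dijon: 19 + 14 = 33
Marseille → Strasbourg → Bordeaux → Dijon: 11 + 2 + 14 = 27
Best route has total 27 mi.

27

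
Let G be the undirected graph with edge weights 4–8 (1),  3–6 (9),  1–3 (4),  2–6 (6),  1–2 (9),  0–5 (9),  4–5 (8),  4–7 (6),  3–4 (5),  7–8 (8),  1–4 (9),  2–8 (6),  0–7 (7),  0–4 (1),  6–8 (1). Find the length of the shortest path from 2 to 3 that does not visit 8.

13

Paths from 2 to 3 avoiding 8:
2 - 1 - 3: 9 + 4 = 13
2 - 1 - 4 - 3: 9 + 9 + 5 = 23
2 - 6 - 3: 6 + 9 = 15
Best route has total 13.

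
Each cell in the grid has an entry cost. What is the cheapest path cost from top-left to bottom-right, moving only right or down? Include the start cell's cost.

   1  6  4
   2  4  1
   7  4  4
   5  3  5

Best path: r0c0 → r1c0 → r1c1 → r1c2 → r2c2 → r3c2
Cost: 1 + 2 + 4 + 1 + 4 + 5 = 17
(Top row then right column would cost 21.)

17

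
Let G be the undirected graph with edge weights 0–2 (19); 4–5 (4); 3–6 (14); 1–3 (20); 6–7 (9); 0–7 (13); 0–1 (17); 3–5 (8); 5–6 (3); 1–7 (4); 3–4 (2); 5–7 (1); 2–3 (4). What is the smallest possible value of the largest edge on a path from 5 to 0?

13

A few of the 5→0 routes:
5→4→3→6→7→1→0: max(4, 2, 14, 9, 4, 17) = 17
5→6→7→0: max(3, 9, 13) = 13
5→4→3→6→7→0: max(4, 2, 14, 9, 13) = 14
5→7→0: max(1, 13) = 13
5→3→6→7→0: max(8, 14, 9, 13) = 14
Best route has worst link 13.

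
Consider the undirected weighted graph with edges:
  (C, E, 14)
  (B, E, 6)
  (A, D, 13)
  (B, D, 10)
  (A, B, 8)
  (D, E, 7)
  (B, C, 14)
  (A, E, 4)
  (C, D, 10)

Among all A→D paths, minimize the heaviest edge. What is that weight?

Some routes from A to D:
A -> E -> B -> D: max(4, 6, 10) = 10
A -> B -> D: max(8, 10) = 10
A -> D: max(13) = 13
A -> E -> D: max(4, 7) = 7
A -> B -> C -> D: max(8, 14, 10) = 14
A -> B -> E -> D: max(8, 6, 7) = 8
Smallest bottleneck: 7.

7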